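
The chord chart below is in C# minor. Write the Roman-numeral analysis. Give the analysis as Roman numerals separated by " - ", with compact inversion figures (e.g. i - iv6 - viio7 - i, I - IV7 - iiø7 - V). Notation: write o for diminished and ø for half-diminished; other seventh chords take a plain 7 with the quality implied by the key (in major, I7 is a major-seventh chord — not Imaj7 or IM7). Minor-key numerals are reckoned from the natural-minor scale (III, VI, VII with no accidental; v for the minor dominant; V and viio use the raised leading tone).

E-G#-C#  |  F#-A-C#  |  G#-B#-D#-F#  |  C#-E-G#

i6 - iv - V7 - i

E-G#-C#: minor triad on C# = scale degree 1 → i6.
F#-A-C# has root F#, degree 4 in C# minor, so iv.
G#-B#-D#-F#: dominant seventh chord on G# = scale degree 5 → V7.
C#-E-G#: root C# is the tonic; minor triad there is i.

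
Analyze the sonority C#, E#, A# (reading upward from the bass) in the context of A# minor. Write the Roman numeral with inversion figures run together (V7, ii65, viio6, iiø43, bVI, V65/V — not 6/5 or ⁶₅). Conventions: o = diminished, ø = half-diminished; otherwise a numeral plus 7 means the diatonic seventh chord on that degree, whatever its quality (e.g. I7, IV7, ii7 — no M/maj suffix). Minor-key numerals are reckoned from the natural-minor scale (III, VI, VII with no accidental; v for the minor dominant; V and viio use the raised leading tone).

i6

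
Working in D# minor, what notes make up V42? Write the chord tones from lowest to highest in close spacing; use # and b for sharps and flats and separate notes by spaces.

In D# minor, scale degree 5 is A#. The dominant is major (leading tone raised), so V is a dominant seventh chord.
That chord is spelled A#-C##-E#-G#.
The figured bass 42 indicates third inversion, placing the seventh (G#) in the bass: G#-A#-C##-E#.

G# A# C## E#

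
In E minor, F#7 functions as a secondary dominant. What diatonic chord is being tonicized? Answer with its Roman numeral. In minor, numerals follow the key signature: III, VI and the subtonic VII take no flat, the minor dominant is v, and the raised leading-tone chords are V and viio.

The chord is a dominant seventh chord on F#.
A dominant resolves down a perfect fifth: F# → B. In E minor, B is scale degree 5, i.e. V.

V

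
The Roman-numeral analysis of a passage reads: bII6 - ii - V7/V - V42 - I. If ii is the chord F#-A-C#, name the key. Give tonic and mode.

E major

The chord F#m is a minor triad rooted on F#; its label is ii.
If F# is scale degree 2 and the mode makes that degree carry a minor triad, the tonic is E and the mode is major.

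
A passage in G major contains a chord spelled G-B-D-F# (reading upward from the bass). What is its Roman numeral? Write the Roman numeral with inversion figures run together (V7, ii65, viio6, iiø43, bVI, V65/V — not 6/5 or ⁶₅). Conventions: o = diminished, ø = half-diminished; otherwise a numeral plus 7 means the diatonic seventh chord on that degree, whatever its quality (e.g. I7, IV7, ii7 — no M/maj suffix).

Stacked in thirds the chord is G-B-D-F#: a major seventh chord on G.
G is scale degree 1 in G major, and a major seventh chord on that degree is written I7.

I7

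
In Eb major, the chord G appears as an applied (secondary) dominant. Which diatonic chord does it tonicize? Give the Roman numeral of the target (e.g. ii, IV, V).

vi

The chord is a major triad on G.
A dominant resolves down a perfect fifth: G → C. In Eb major, C is scale degree 6, i.e. vi.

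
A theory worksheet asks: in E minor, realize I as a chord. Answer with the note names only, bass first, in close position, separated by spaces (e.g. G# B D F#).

I is the major tonic (Picardy third), borrowed from the parallel major. In E minor that root is E.
So the chord is E-G#-B.

E G# B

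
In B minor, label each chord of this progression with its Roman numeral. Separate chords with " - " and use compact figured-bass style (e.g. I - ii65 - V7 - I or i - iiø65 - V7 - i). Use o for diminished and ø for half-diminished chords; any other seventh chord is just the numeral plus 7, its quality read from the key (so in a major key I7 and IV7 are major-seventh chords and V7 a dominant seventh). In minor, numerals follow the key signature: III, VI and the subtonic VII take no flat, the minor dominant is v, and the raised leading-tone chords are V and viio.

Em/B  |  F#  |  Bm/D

Em/B: minor triad on E = scale degree 4 → iv64.
F# has root F#, degree 5 in B minor, so V.
Bm/D: minor triad on B = scale degree 1 → i6.

iv64 - V - i6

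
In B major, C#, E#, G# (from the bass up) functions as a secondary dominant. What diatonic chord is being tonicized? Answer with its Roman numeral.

The chord is a major triad on C#.
A dominant resolves down a perfect fifth: C# → F#. In B major, F# is scale degree 5, i.e. V.

V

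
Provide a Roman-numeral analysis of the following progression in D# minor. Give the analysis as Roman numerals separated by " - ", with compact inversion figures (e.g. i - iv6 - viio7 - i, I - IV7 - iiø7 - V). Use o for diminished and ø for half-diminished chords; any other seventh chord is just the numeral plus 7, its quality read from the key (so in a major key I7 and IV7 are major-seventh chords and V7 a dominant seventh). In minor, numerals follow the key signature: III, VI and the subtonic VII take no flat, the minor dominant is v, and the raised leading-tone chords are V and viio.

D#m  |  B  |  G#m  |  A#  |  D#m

i - VI - iv - V - i

D#m: root D# is the tonic; minor triad there is i.
B: root B is the submediant; major triad there is VI.
G#m: root G# is the subdominant; minor triad there is iv.
A#: major triad on A# = scale degree 5 → V.
D#m: minor triad on D# = scale degree 1 → i.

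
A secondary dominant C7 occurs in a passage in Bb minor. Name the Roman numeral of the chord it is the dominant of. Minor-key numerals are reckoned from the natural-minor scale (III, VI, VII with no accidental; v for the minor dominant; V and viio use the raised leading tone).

V

The chord is a dominant seventh chord on C.
A dominant resolves down a perfect fifth: C → F. In Bb minor, F is scale degree 5, i.e. V.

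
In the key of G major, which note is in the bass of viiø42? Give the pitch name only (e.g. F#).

E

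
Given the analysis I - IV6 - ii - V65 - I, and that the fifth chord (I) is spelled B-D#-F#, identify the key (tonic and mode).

B major

I is given as B-D#-F# — a major triad with root B.
If B is scale degree 1 and the mode makes that degree carry a major triad, the tonic is B and the mode is major.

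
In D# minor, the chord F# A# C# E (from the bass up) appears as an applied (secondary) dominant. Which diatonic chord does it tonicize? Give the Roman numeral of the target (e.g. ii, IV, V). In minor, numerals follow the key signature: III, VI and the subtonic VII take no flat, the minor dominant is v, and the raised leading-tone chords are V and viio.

The chord is a dominant seventh chord on F#.
A dominant resolves down a perfect fifth: F# → B. In D# minor, B is scale degree 6, i.e. VI.

VI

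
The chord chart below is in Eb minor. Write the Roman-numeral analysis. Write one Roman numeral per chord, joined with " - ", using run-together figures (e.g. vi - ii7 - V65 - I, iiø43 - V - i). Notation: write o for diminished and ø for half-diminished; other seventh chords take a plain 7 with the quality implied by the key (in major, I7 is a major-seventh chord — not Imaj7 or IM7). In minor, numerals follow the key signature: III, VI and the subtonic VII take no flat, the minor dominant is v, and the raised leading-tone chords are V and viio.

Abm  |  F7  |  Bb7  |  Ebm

iv - V7/V - V7 - i

Abm has root Ab, degree 4 in Eb minor, so iv.
F7: a dominant seventh chord on F, the applied dominant of V → V7/V.
Bb7 has root Bb, degree 5 in Eb minor, so V7.
Ebm: root Eb is the tonic; minor triad there is i.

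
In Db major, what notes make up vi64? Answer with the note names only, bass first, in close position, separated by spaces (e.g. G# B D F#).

In Db major, the submediant is Bb, and the diatonic chord built there is a minor triad.
Stacking thirds from Bb gives Bb-Db-F.
With the 64 figure the chord is in second inversion; from the bass F upward in close position it reads F-Bb-Db.

F Bb Db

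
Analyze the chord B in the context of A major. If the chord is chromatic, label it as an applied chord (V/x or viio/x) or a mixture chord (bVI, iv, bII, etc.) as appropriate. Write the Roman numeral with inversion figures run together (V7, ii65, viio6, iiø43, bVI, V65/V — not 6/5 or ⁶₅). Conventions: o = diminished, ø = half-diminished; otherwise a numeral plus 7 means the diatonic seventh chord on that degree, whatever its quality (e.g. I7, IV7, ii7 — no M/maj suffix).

Stacked in thirds the chord is B-D#-F#: a major triad on B.
B is not a diatonic chord root with this quality in A major, but it lies a perfect fifth above E (V), so the chord functions as an applied dominant of V.

V/V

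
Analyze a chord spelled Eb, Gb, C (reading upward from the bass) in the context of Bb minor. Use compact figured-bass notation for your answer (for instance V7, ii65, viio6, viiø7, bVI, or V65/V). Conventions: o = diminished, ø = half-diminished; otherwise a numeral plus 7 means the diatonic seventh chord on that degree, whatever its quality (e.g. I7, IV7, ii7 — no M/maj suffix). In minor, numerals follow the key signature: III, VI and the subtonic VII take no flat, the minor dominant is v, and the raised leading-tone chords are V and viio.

iio6

The pitches C-Eb-Gb form a diminished triad rooted on C.
C is scale degree 2 in Bb minor, and a diminished triad on that degree is written iio.
With Eb in the bass the chord is in first inversion, so the figured bass is 6.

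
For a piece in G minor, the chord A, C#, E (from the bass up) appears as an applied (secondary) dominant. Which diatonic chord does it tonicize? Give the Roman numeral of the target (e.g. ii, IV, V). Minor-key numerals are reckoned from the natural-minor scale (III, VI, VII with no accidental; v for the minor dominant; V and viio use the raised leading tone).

V

The chord is a major triad on A.
A dominant resolves down a perfect fifth: A → D. In G minor, D is scale degree 5, i.e. V.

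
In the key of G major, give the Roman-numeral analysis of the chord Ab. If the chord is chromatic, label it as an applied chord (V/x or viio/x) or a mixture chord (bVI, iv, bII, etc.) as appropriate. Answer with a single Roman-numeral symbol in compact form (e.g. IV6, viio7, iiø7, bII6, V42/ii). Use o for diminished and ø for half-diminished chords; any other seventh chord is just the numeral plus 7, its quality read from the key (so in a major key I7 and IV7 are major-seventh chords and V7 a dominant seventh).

bII

The pitches Ab-C-Eb form a major triad rooted on Ab.
Ab is the lowered second degree of G major (diatonic 2 would be A). This is the Neapolitan chord — a major triad on the lowered second degree.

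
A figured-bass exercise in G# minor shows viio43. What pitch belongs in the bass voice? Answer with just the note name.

C#

viio in G# minor has root F##; the chord is F##-A#-C#-E.
The figure 43 means second inversion — the fifth is in the bass.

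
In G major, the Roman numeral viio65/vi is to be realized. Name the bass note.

The applied chord viio65/vi is rooted on D#: D#-F#-A-C.
The figure 65 means first inversion — the third is in the bass.

F#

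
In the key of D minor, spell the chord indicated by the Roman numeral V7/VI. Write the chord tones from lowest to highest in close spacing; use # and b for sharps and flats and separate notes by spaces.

F A C Eb

V7/VI is a secondary dominant — the dominant seventh of VI. VI in D minor is Bb, so the applied chord's root is F, a perfect fifth above.
Building a dominant seventh chord on F gives F-A-C-Eb.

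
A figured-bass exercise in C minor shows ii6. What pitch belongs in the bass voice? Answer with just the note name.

ii in C minor has root D; the chord is D-F-A.
The figure 6 means first inversion — the third is in the bass.

F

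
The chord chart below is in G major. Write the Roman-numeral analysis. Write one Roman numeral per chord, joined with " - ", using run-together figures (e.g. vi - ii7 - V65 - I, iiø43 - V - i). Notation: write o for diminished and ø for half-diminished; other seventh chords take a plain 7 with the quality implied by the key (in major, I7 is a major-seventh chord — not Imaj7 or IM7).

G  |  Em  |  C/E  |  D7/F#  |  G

G has root G, degree 1 in G major, so I.
Em: root E is the submediant; minor triad there is vi.
C/E: major triad on C = scale degree 4 → IV6.
D7/F#: root D is the dominant; dominant seventh chord there is V65.
G has root G, degree 1 in G major, so I.

I - vi - IV6 - V65 - I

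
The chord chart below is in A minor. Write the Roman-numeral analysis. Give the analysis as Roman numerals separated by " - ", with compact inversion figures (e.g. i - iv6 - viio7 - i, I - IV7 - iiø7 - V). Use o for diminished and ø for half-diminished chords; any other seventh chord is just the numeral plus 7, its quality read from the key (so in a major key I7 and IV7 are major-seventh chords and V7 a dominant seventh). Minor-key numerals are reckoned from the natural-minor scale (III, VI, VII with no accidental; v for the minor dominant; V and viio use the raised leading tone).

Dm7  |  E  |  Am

Dm7: minor seventh chord on D = scale degree 4 → iv7.
E: root E is the dominant; major triad there is V.
Am: minor triad on A = scale degree 1 → i.

iv7 - V - i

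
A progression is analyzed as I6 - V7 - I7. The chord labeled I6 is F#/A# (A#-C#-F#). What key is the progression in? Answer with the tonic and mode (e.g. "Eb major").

F# major

The chord F#/A# is a major triad rooted on F#; its label is I6.
If F# is scale degree 1 and the mode makes that degree carry a major triad, the tonic is F# and the mode is major.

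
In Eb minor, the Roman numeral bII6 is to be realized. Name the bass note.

Ab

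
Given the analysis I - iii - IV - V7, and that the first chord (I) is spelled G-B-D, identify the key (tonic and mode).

G major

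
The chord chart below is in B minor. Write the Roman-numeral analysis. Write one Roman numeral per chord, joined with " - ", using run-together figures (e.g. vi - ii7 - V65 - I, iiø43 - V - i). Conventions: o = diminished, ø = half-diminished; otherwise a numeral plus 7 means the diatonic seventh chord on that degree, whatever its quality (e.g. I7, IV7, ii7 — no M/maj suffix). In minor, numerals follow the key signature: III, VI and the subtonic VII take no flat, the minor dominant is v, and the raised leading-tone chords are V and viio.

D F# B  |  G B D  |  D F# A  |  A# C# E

i6 - VI - III - viio

D-F#-B has root B, degree 1 in B minor, so i6.
G-B-D has root G, degree 6 in B minor, so VI.
D-F#-A has root D, degree 3 in B minor, so III.
A#-C#-E: diminished triad on A# = scale degree 7 → viio.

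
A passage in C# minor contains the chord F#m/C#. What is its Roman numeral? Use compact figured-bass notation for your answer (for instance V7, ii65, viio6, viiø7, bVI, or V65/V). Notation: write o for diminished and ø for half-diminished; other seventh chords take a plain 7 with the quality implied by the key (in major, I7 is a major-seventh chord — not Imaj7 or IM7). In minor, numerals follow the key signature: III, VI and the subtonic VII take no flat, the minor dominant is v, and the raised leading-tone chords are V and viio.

iv64

The pitches F#-A-C# form a minor triad rooted on F#.
F# is scale degree 4 in C# minor, and a minor triad on that degree is written iv.
With C# in the bass the chord is in second inversion, so the figured bass is 64.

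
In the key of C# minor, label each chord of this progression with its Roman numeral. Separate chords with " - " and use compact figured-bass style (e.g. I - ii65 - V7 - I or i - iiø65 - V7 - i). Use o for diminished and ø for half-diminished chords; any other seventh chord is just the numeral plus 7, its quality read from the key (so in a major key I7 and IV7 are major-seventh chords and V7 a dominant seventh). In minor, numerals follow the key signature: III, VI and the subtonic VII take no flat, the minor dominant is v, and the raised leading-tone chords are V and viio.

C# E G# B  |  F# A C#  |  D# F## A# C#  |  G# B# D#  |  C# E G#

i7 - iv - V7/V - V - i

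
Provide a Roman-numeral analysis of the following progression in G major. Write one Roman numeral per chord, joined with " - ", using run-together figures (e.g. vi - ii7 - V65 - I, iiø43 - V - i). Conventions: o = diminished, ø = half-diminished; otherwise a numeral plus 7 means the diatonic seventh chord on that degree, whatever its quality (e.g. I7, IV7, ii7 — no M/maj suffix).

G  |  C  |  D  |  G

I - IV - V - I

G: major triad on G = scale degree 1 → I.
C: root C is the subdominant; major triad there is IV.
D has root D, degree 5 in G major, so V.
G: root G is the tonic; major triad there is I.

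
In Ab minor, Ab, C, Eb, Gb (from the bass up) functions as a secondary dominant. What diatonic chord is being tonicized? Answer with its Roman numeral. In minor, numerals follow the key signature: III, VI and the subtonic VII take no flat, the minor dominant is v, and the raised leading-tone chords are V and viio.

iv

The chord is a dominant seventh chord on Ab.
A dominant resolves down a perfect fifth: Ab → Db. In Ab minor, Db is scale degree 4, i.e. iv.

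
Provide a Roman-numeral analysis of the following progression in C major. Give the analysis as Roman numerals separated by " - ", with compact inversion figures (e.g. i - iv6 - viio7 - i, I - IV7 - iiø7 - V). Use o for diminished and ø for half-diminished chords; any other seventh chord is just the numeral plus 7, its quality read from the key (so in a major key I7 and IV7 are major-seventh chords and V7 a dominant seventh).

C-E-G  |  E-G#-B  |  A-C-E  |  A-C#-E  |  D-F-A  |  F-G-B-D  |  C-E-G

I - V/vi - vi - V/ii - ii - V42 - I

C-E-G: root C is the tonic; major triad there is I.
E-G#-B: chromatic; E is V of vi, so V/vi.
A-C-E: root A is the submediant; minor triad there is vi.
A-C#-E: a major triad on A, the applied dominant of ii → V/ii.
D-F-A: minor triad on D = scale degree 2 → ii.
F-G-B-D: dominant seventh chord on G = scale degree 5 → V42.
C-E-G: root C is the tonic; major triad there is I.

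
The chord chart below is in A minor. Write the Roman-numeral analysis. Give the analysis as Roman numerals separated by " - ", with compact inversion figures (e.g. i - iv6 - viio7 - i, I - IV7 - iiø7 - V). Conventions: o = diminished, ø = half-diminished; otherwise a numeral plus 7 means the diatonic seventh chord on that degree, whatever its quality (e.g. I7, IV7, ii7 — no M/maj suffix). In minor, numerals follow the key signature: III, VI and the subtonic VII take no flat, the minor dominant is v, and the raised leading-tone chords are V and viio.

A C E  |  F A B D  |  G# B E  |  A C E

i - iiø43 - V6 - i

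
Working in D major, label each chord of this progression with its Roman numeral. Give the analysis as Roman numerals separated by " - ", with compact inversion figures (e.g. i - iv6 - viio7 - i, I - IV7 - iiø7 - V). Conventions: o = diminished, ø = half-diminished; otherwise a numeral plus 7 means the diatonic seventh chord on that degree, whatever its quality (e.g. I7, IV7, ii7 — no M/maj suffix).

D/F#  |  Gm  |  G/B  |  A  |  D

I6 - iv - IV6 - V - I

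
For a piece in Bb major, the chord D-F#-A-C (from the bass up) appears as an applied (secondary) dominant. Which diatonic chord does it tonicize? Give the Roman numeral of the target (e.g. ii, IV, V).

The chord is a dominant seventh chord on D.
A dominant resolves down a perfect fifth: D → G. In Bb major, G is scale degree 6, i.e. vi.

vi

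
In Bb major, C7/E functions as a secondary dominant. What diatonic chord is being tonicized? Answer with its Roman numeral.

V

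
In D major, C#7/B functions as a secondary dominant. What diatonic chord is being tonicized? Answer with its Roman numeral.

iii

The chord is a dominant seventh chord on C#.
A dominant resolves down a perfect fifth: C# → F#. In D major, F# is scale degree 3, i.e. iii.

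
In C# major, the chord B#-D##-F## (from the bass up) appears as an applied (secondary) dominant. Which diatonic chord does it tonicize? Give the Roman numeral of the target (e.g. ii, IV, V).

The chord is a major triad on B#.
A dominant resolves down a perfect fifth: B# → E#. In C# major, E# is scale degree 3, i.e. iii.

iii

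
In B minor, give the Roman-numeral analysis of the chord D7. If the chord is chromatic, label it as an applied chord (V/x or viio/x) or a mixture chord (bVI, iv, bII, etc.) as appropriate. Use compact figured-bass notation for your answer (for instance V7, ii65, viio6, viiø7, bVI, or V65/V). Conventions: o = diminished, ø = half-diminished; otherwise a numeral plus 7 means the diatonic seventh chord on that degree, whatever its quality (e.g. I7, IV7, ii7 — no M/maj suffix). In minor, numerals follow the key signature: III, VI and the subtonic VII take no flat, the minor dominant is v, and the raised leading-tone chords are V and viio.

V7/VI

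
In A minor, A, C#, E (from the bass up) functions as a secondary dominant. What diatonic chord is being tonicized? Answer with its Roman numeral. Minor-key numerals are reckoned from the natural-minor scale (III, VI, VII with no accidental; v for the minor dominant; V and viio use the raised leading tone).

iv

The chord is a major triad on A.
A dominant resolves down a perfect fifth: A → D. In A minor, D is scale degree 4, i.e. iv.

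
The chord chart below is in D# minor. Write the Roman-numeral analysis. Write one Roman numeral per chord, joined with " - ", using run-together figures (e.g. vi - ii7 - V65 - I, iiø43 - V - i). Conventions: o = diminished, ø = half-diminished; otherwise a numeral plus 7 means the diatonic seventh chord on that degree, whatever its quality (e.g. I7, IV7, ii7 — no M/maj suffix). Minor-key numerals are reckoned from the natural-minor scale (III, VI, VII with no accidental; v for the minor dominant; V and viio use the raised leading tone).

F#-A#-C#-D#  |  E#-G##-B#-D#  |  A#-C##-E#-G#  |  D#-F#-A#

F#-A#-C#-D#: root D# is the tonic; minor seventh chord there is i65.
E#-G##-B#-D#: a dominant seventh chord on E#, the applied dominant of V → V7/V.
A#-C##-E#-G#: root A# is the dominant; dominant seventh chord there is V7.
D#-F#-A# has root D#, degree 1 in D# minor, so i.

i65 - V7/V - V7 - i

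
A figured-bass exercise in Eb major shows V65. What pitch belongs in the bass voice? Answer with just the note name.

V in Eb major has root Bb; the chord is Bb-D-F-Ab.
The figure 65 means first inversion — the third is in the bass.

D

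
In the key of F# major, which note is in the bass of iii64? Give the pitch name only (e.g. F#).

E#

iii in F# major has root A#; the chord is A#-C#-E#.
The figure 64 means second inversion — the fifth is in the bass.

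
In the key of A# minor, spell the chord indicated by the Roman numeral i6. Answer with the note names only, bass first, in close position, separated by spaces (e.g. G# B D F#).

The numeral's case and figure indicate a minor triad. In A# minor its root, the first degree, is A#.
Stacking thirds from A# gives A#-C#-E#.
The figured bass 6 indicates first inversion, placing the third (C#) in the bass: C#-E#-A#.

C# E# A#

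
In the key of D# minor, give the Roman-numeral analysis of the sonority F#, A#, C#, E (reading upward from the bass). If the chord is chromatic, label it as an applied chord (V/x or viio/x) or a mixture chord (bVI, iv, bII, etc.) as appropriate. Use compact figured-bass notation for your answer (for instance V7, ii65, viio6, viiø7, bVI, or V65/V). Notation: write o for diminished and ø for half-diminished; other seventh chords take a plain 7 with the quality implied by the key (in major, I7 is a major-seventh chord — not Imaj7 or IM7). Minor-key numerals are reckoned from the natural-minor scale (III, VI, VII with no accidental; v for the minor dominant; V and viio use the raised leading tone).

V7/VI

Stacked in thirds the chord is F#-A#-C#-E: a dominant seventh chord on F#.
F# is not a diatonic chord root with this quality in D# minor, but it lies a perfect fifth above B (VI), so the chord functions as an applied dominant of VI.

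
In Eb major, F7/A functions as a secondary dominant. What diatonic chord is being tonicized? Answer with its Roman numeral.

V

The chord is a dominant seventh chord on F.
A dominant resolves down a perfect fifth: F → Bb. In Eb major, Bb is scale degree 5, i.e. V.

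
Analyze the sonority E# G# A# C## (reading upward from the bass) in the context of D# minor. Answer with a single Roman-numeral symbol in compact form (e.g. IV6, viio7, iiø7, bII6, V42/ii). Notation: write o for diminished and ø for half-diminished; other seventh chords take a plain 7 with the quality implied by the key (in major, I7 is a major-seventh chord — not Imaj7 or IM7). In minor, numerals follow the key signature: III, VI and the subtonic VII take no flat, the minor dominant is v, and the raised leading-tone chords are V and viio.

V43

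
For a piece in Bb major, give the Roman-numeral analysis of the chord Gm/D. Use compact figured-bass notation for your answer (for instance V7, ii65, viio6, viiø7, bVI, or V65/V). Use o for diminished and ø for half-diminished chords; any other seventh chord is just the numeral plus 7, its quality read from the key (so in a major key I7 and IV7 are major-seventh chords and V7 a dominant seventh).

Stacked in thirds the chord is G-Bb-D: a minor triad on G.
G is scale degree 6 in Bb major, and a minor triad on that degree is written vi.
With D in the bass the chord is in second inversion, so the figured bass is 64.

vi64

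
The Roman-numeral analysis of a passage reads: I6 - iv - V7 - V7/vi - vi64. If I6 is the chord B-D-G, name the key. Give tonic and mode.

The anchor chord is a major triad on G, labeled I6.
If G is scale degree 1 and the mode makes that degree carry a major triad, the tonic is G and the mode is major.

G major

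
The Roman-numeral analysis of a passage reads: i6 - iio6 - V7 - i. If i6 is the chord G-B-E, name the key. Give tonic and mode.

E minor

i6 is given as G-B-E — a minor triad with root E.
If E is scale degree 1 and the mode makes that degree carry a minor triad, the tonic is E and the mode is minor.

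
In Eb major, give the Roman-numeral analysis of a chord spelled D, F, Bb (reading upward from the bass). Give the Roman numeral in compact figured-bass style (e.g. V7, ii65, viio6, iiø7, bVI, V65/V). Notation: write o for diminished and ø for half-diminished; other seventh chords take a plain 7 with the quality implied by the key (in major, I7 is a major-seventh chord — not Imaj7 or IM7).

V6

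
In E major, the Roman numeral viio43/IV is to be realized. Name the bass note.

D

The applied chord viio43/IV is rooted on G#: G#-B-D-F.
The figure 43 means second inversion — the fifth is in the bass.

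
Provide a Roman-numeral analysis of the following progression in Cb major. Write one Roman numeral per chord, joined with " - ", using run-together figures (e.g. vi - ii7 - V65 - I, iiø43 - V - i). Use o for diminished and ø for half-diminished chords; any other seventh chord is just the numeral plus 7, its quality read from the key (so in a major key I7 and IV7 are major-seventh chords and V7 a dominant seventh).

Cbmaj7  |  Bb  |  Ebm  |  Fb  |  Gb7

Cbmaj7: major seventh chord on Cb = scale degree 1 → I7.
Bb is the secondary dominant of iii (major triad on Bb): V/iii.
Ebm: root Eb is the mediant; minor triad there is iii.
Fb: root Fb is the subdominant; major triad there is IV.
Gb7 has root Gb, degree 5 in Cb major, so V7.

I7 - V/iii - iii - IV - V7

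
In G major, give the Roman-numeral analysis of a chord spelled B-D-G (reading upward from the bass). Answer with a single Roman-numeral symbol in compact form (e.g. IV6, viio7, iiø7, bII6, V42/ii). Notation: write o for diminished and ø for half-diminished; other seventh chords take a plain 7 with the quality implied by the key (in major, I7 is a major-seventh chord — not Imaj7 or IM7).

The pitches G-B-D form a major triad rooted on G.
In G major, G is the tonic; the diatonic major triad there is I.
With B in the bass the chord is in first inversion, so the figured bass is 6.

I6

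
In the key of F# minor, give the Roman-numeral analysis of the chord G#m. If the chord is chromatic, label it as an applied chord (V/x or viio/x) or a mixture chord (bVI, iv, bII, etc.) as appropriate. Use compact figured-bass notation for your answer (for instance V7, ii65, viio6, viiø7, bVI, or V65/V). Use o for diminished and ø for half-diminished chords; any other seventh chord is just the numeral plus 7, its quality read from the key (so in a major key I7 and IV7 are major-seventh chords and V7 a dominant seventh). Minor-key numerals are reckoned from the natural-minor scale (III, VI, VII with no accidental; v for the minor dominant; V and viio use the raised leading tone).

ii

Stacked in thirds the chord is G#-B-D#: a minor triad on G#.
G# is the second degree of F# minor. This is the minor supertonic, borrowed from the parallel major (the Dorian ii).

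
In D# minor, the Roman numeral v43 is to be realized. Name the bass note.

E#

v in D# minor has root A#; the chord is A#-C#-E#-G#.
The figure 43 means second inversion — the fifth is in the bass.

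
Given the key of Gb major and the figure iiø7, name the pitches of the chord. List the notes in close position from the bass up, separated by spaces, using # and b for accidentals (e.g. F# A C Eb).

Scale degree 2 in Gb major is Ab; here the chord built on it is altered to a half-diminished seventh chord. iiø7 is the half-diminished supertonic seventh, borrowed from the parallel minor.
So the chord is Ab-Cb-Ebb-Gb, a half-diminished seventh chord.

Ab Cb Ebb Gb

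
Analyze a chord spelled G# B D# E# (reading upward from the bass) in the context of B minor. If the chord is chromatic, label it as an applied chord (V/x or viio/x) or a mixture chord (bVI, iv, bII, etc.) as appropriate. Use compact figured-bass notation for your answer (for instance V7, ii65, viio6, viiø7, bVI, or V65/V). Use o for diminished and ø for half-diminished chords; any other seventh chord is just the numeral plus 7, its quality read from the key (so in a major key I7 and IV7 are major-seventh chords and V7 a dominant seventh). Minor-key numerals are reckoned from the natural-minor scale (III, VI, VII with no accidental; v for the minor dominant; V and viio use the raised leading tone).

Stacked in thirds the chord is E#-G#-B-D#: a half-diminished seventh chord on E#.
E# sits a half step below F# (V in B minor); a diminished chord there is the applied leading-tone chord of V.
With G# in the bass the chord is in first inversion, so the figured bass is 65.

viiø65/V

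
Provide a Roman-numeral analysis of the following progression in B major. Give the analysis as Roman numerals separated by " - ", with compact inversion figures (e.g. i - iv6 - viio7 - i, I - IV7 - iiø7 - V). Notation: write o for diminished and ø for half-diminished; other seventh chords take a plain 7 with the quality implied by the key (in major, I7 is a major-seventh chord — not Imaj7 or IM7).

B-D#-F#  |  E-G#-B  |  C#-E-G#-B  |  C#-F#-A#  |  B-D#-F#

B-D#-F#: root B is the tonic; major triad there is I.
E-G#-B: root E is the subdominant; major triad there is IV.
C#-E-G#-B: root C# is the supertonic; minor seventh chord there is ii7.
C#-F#-A#: root F# is the dominant; major triad there is V64.
B-D#-F# has root B, degree 1 in B major, so I.

I - IV - ii7 - V64 - I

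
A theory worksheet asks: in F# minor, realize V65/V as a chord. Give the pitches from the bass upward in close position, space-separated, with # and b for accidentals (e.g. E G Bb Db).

B# D# F# G#

The slash means an applied dominant: we want the dominant of V. In F# minor, V is C# major, and its dominant is built on G#.
Building a dominant seventh chord on G# gives G#-B#-D#-F#.
The figured bass 65 indicates first inversion, placing the third (B#) in the bass: B#-D#-F#-G#.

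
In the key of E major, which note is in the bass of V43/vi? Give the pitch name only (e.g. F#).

The applied chord V43/vi is rooted on G#: G#-B#-D#-F#.
The figure 43 means second inversion — the fifth is in the bass.

D#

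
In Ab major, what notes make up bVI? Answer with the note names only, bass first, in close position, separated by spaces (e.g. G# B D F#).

Fb Ab Cb

Scale degree 6 in Ab major is F; lowering it a half step gives Fb. bVI is a major triad on the lowered sixth degree, borrowed from the parallel minor.
So the chord is Fb-Ab-Cb, a major triad.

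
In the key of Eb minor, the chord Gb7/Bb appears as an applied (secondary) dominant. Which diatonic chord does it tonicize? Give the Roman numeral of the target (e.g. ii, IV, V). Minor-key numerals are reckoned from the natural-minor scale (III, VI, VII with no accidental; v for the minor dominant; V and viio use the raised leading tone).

VI

The chord is a dominant seventh chord on Gb.
A dominant resolves down a perfect fifth: Gb → Cb. In Eb minor, Cb is scale degree 6, i.e. VI.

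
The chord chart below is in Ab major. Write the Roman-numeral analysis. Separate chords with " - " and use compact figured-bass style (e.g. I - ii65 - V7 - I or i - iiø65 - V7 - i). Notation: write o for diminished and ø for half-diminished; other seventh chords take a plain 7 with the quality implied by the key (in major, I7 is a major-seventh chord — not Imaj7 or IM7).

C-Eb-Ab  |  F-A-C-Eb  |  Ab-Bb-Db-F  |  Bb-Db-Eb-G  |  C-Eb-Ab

I6 - V7/ii - ii42 - V43 - I6

C-Eb-Ab: major triad on Ab = scale degree 1 → I6.
F-A-C-Eb is the secondary dominant of ii (dominant seventh chord on F): V7/ii.
Ab-Bb-Db-F: root Bb is the supertonic; minor seventh chord there is ii42.
Bb-Db-Eb-G has root Eb, degree 5 in Ab major, so V43.
C-Eb-Ab: root Ab is the tonic; major triad there is I6.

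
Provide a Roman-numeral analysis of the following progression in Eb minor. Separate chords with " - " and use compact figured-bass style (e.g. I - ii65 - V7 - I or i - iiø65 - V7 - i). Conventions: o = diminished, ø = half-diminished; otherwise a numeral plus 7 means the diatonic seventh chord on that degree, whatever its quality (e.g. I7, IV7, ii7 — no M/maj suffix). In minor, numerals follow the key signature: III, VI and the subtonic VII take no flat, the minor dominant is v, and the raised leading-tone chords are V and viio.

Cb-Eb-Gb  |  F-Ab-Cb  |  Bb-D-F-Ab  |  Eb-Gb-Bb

VI - iio - V7 - i

Cb-Eb-Gb: major triad on Cb = scale degree 6 → VI.
F-Ab-Cb: diminished triad on F = scale degree 2 → iio.
Bb-D-F-Ab: dominant seventh chord on Bb = scale degree 5 → V7.
Eb-Gb-Bb: root Eb is the tonic; minor triad there is i.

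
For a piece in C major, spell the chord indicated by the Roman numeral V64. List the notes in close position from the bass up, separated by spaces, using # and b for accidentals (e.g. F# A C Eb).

D G B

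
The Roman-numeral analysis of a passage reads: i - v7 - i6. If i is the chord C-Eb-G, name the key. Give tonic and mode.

i is given as C-Eb-G — a minor triad with root C.
If C is scale degree 1 and the mode makes that degree carry a minor triad, the tonic is C and the mode is minor.

C minor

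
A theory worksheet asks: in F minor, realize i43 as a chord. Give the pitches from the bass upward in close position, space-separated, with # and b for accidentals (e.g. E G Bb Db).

The numeral's case and figure indicate a minor seventh chord. In F minor its root, the tonic, is F.
That chord is spelled F-Ab-C-Eb.
The figured bass 43 indicates second inversion, placing the fifth (C) in the bass: C-Eb-F-Ab.

C Eb F Ab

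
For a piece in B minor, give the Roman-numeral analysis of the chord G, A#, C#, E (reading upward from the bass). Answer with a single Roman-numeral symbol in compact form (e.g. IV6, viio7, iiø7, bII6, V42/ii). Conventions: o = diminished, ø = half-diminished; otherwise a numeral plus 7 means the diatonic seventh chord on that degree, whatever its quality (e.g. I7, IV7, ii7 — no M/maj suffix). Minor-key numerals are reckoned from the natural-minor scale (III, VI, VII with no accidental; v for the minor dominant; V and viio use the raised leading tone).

viio42

Stacked in thirds the chord is A#-C#-E-G: a fully diminished seventh chord on A#.
In B minor, A# is the leading tone; the diatonic fully diminished seventh chord there is viio7.
With G in the bass the chord is in third inversion, so the figured bass is 42.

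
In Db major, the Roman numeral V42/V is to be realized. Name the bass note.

The applied chord V42/V is rooted on Eb: Eb-G-Bb-Db.
The figure 42 means third inversion — the seventh is in the bass.

Db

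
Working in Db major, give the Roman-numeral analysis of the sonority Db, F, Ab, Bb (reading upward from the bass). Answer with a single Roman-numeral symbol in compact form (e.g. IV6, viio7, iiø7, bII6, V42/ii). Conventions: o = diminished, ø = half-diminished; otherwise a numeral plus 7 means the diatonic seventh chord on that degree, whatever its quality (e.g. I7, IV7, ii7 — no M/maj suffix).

The pitches Bb-Db-F-Ab form a minor seventh chord rooted on Bb.
In Db major, Bb is the submediant; the diatonic minor seventh chord there is vi7.
With Db in the bass the chord is in first inversion, so the figured bass is 65.

vi65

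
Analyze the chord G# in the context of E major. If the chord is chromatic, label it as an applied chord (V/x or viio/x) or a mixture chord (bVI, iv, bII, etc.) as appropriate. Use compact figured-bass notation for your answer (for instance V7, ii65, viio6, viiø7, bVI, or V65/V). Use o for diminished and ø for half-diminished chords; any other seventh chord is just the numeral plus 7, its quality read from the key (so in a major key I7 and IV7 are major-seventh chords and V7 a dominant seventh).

V/vi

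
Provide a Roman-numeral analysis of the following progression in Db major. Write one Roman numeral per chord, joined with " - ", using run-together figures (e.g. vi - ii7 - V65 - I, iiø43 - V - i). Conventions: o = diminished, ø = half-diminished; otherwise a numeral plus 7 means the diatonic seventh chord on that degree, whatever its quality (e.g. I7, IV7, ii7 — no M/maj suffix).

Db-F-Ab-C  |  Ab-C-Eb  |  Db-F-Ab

I7 - V - I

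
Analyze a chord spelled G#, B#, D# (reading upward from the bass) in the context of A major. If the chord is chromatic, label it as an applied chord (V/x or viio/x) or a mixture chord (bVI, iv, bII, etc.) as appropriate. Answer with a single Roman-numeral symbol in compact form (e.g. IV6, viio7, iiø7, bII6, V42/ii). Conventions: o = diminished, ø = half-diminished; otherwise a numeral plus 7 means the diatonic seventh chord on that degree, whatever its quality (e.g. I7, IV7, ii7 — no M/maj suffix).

V/iii

The pitches G#-B#-D# form a major triad rooted on G#.
G# is not a diatonic chord root with this quality in A major, but it lies a perfect fifth above C# (iii), so the chord functions as an applied dominant of iii.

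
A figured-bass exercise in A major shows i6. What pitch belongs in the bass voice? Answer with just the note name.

C

i in A major has root A; the chord is A-C-E.
The figure 6 means first inversion — the third is in the bass.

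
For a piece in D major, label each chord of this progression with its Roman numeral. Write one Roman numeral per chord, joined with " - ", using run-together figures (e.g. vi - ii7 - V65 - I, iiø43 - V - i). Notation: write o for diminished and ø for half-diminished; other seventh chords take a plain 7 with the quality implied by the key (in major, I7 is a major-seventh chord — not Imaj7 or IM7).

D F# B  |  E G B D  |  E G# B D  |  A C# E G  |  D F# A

vi6 - ii7 - V7/V - V7 - I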